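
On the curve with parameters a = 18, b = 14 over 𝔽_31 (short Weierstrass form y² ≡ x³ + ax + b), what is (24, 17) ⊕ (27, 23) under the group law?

(15, 1)

(24, 17) + (27, 23). λ = (23 - 17)/(27 - 24) ≡ 6/3 mod 31. 3⁻¹ ≡ 21 (mod 31) since 3·21 = 63 ≡ 1, so λ ≡ 2.
  x = λ² - 24 - 27 = 4 - 51 ≡ 15; y = λ·(24 - 15) - 17 ≡ 1. → (15, 1)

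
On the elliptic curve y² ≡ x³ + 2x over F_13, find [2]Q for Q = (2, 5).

(12, 7)

tangent at (2, 5): λ = (3·2² + 2)/(2·5) ≡ 1/10. 10⁻¹ ≡ 4 (mod 13) since 10·4 = 40 ≡ 1, so λ ≡ 1·4 ≡ 4.
  x = λ² - 2 - 2 = 16 - 4 ≡ 12; y = λ·(2 - 12) - 5 ≡ 7. → (12, 7)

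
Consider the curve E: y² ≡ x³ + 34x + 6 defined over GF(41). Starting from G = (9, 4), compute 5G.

Repeated addition: build up to 5G.
2G: tangent at (9, 4): λ = (3·9² + 34)/(2·4) ≡ 31/8. 8⁻¹ ≡ 36 (mod 41), so λ ≡ 31·36 ≡ 9.
  x = λ² - 9 - 9 = 81 - 18 ≡ 22; y = λ·(9 - 22) - 4 ≡ 2. → (22, 2)
3G: (22, 2) + (9, 4). λ = (4 - 2)/(9 - 22) ≡ 2/28 mod 41. 28⁻¹ ≡ 22 (mod 41), so λ ≡ 3.
  x = λ² - 22 - 9 = 9 - 31 ≡ 19; y = λ·(22 - 19) - 2 ≡ 7. → (19, 7)
4G: (19, 7) + (9, 4). λ = (4 - 7)/(9 - 19) ≡ 38/31 mod 41. 31⁻¹ ≡ 4 (mod 41) since 31·4 = 124 ≡ 1, so λ ≡ 29.
  x = λ² - 19 - 9 = 841 - 28 ≡ 34; y = λ·(19 - 34) - 7 ≡ 9. → (34, 9)
5G: (34, 9) + (9, 4). λ = (4 - 9)/(9 - 34) ≡ 36/16 mod 41. 16⁻¹ ≡ 18 (mod 41), so λ ≡ 33.
  x = λ² - 34 - 9 = 1089 - 43 ≡ 21; y = λ·(34 - 21) - 9 ≡ 10. → (21, 10)

(21, 10)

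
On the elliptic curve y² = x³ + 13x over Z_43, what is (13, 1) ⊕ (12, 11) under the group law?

(13, 1) + (12, 11). λ = (11 - 1)/(12 - 13) ≡ 10/42 mod 43. 42⁻¹ ≡ 42 (mod 43), so λ ≡ 33.
  x = λ² - 13 - 12 = 1089 - 25 ≡ 32; y = λ·(13 - 32) - 1 ≡ 17. → (32, 17)

(32, 17)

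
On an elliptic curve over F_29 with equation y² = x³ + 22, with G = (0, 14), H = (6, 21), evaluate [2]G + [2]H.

(23, 26)

First 2G:
Repeated addition: build up to 2G.
2G: tangent at (0, 14): λ = (3·0² + 0)/(2·14) ≡ 0/28. 28⁻¹ ≡ 28 (mod 29), so λ ≡ 0·28 ≡ 0.
  x = λ² - 0 - 0 = 0 - 0 ≡ 0; y = λ·(0 - 0) - 14 ≡ 15. → (0, 15)
2G = (0, 15).
Next 2H:
Repeated addition: build up to 2H.
2H: tangent at (6, 21): λ = (3·6² + 0)/(2·21) ≡ 21/13. 13⁻¹ ≡ 9 (mod 29), so λ ≡ 21·9 ≡ 15.
  x = λ² - 6 - 6 = 225 - 12 ≡ 10; y = λ·(6 - 10) - 21 ≡ 6. → (10, 6)
2H = (10, 6).
Finally 2G + 2H:
(0, 15) + (10, 6). λ = (6 - 15)/(10 - 0) ≡ 20/10 mod 29. 10⁻¹ ≡ 3 (mod 29) since 10·3 = 30 ≡ 1, so λ ≡ 2.
  x = λ² - 0 - 10 = 4 - 10 ≡ 23; y = λ·(0 - 23) - 15 ≡ 26. → (23, 26)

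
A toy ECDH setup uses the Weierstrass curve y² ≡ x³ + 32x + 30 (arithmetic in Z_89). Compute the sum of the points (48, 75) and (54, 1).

(60, 73)

(48, 75) + (54, 1). λ = (1 - 75)/(54 - 48) ≡ 15/6 mod 89. 6⁻¹ ≡ 15 (mod 89), so λ ≡ 47.
  x = λ² - 48 - 54 = 2209 - 102 ≡ 60; y = λ·(48 - 60) - 75 ≡ 73. → (60, 73)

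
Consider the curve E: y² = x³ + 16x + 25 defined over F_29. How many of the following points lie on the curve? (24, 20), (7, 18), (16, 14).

1

(24, 20): 20² ≡ 23, rhs ≡ 23 → on.
(7, 18): 18² ≡ 5, rhs ≡ 16 → off.
(16, 14): 14² ≡ 22, rhs ≡ 27 → off.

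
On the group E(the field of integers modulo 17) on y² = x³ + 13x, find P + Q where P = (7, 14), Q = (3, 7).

(9, 8)

(7, 14) + (3, 7). λ = (7 - 14)/(3 - 7) ≡ 10/13 mod 17. 13⁻¹ ≡ 4 (mod 17), so λ ≡ 6.
  x = λ² - 7 - 3 = 36 - 10 ≡ 9; y = λ·(7 - 9) - 14 ≡ 8. → (9, 8)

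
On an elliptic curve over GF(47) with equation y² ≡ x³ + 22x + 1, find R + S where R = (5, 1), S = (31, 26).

(5, 1) + (31, 26). λ = (26 - 1)/(31 - 5) ≡ 25/26 mod 47. 26⁻¹ ≡ 38 (mod 47) since 26·38 = 988 ≡ 1, so λ ≡ 10.
  x = λ² - 5 - 31 = 100 - 36 ≡ 17; y = λ·(5 - 17) - 1 ≡ 20. → (17, 20)

(17, 20)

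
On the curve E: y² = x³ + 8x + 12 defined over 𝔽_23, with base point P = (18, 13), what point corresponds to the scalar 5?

(22, 16)

Double-and-add on 5 = (101)₂. Start with P = (18, 13) for the leading 1-bit.
double: tangent at (18, 13): λ = (3·18² + 8)/(2·13) ≡ 14/3. 3⁻¹ ≡ 8 (mod 23) since 3·8 = 24 ≡ 1, so λ ≡ 14·8 ≡ 20.
  x = λ² - 18 - 18 = 400 - 36 ≡ 19; y = λ·(18 - 19) - 13 ≡ 13. → (19, 13)
double: tangent at (19, 13): λ = (3·19² + 8)/(2·13) ≡ 10/3. 3⁻¹ ≡ 8 (mod 23), so λ ≡ 10·8 ≡ 11.
  x = λ² - 19 - 19 = 121 - 38 ≡ 14; y = λ·(19 - 14) - 13 ≡ 19. → (14, 19)
add P: (14, 19) + (18, 13). λ = (13 - 19)/(18 - 14) ≡ 17/4 mod 23. 4⁻¹ ≡ 6 (mod 23) since 4·6 = 24 ≡ 1, so λ ≡ 10.
  x = λ² - 14 - 18 = 100 - 32 ≡ 22; y = λ·(14 - 22) - 19 ≡ 16. → (22, 16)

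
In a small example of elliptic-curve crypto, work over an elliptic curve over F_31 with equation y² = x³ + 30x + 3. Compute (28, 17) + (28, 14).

The two points share x = 28 and their y-coordinates satisfy 17 + 14 ≡ 0 (mod 31), so they are inverses. Their sum is 𝒪.

O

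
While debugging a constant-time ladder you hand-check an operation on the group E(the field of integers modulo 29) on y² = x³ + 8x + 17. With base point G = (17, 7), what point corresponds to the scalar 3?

Repeated addition: build up to 3G.
2G: tangent at (17, 7): λ = (3·17² + 8)/(2·7) ≡ 5/14. 14⁻¹ ≡ 27 (mod 29), so λ ≡ 5·27 ≡ 19.
  x = λ² - 17 - 17 = 361 - 34 ≡ 8; y = λ·(17 - 8) - 7 ≡ 19. → (8, 19)
3G: (8, 19) + (17, 7). λ = (7 - 19)/(17 - 8) ≡ 17/9 mod 29. 9⁻¹ ≡ 13 (mod 29) since 9·13 = 117 ≡ 1, so λ ≡ 18.
  x = λ² - 8 - 17 = 324 - 25 ≡ 9; y = λ·(8 - 9) - 19 ≡ 21. → (9, 21)

(9, 21)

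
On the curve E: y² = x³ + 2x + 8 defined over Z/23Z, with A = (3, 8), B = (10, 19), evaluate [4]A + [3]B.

First 4A:
Repeated addition: build up to 4A.
2A: tangent at (3, 8): λ = (3·3² + 2)/(2·8) ≡ 6/16. 16⁻¹ ≡ 13 (mod 23), so λ ≡ 6·13 ≡ 9.
  x = λ² - 3 - 3 = 81 - 6 ≡ 6; y = λ·(3 - 6) - 8 ≡ 11. → (6, 11)
3A: (6, 11) + (3, 8). λ = (8 - 11)/(3 - 6) ≡ 20/20 mod 23. 20⁻¹ ≡ 15 (mod 23), so λ ≡ 1.
  x = λ² - 6 - 3 = 1 - 9 ≡ 15; y = λ·(6 - 15) - 11 ≡ 3. → (15, 3)
4A: (15, 3) + (3, 8). λ = (8 - 3)/(3 - 15) ≡ 5/11 mod 23. 11⁻¹ ≡ 21 (mod 23) since 11·21 = 231 ≡ 1, so λ ≡ 13.
  x = λ² - 15 - 3 = 169 - 18 ≡ 13; y = λ·(15 - 13) - 3 ≡ 0. → (13, 0)
4A = (13, 0).
Next 3B:
Repeated addition: build up to 3B.
2B: tangent at (10, 19): λ = (3·10² + 2)/(2·19) ≡ 3/15. 15⁻¹ ≡ 20 (mod 23) since 15·20 = 300 ≡ 1, so λ ≡ 3·20 ≡ 14.
  x = λ² - 10 - 10 = 196 - 20 ≡ 15; y = λ·(10 - 15) - 19 ≡ 3. → (15, 3)
3B: (15, 3) + (10, 19). λ = (19 - 3)/(10 - 15) ≡ 16/18 mod 23. 18⁻¹ ≡ 9 (mod 23), so λ ≡ 6.
  x = λ² - 15 - 10 = 36 - 25 ≡ 11; y = λ·(15 - 11) - 3 ≡ 21. → (11, 21)
3B = (11, 21).
Finally 4A + 3B:
(13, 0) + (11, 21). λ = (21 - 0)/(11 - 13) ≡ 21/21 mod 23. 21⁻¹ ≡ 11 (mod 23), so λ ≡ 1.
  x = λ² - 13 - 11 = 1 - 24 ≡ 0; y = λ·(13 - 0) - 0 ≡ 13. → (0, 13)

(0, 13)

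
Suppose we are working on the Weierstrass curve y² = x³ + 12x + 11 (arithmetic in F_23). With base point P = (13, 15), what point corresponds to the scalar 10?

Double-and-add on 10 = (1010)₂. Start with P = (13, 15) for the leading 1-bit.
double: tangent at (13, 15): λ = (3·13² + 12)/(2·15) ≡ 13/7. 7⁻¹ ≡ 10 (mod 23) since 7·10 = 70 ≡ 1, so λ ≡ 13·10 ≡ 15.
  x = λ² - 13 - 13 = 225 - 26 ≡ 15; y = λ·(13 - 15) - 15 ≡ 1. → (15, 1)
double: tangent at (15, 1): λ = (3·15² + 12)/(2·1) ≡ 20/2. 2⁻¹ ≡ 12 (mod 23), so λ ≡ 20·12 ≡ 10.
  x = λ² - 15 - 15 = 100 - 30 ≡ 1; y = λ·(15 - 1) - 1 ≡ 1. → (1, 1)
add P: (1, 1) + (13, 15). λ = (15 - 1)/(13 - 1) ≡ 14/12 mod 23. 12⁻¹ ≡ 2 (mod 23) since 12·2 = 24 ≡ 1, so λ ≡ 5.
  x = λ² - 1 - 13 = 25 - 14 ≡ 11; y = λ·(1 - 11) - 1 ≡ 18. → (11, 18)
double: tangent at (11, 18): λ = (3·11² + 12)/(2·18) ≡ 7/13. 13⁻¹ ≡ 16 (mod 23), so λ ≡ 7·16 ≡ 20.
  x = λ² - 11 - 11 = 400 - 22 ≡ 10; y = λ·(11 - 10) - 18 ≡ 2. → (10, 2)

(10, 2)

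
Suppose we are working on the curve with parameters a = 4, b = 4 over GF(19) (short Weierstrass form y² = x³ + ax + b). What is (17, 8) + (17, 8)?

tangent at (17, 8): λ = (3·17² + 4)/(2·8) ≡ 16/16. 16⁻¹ ≡ 6 (mod 19), so λ ≡ 16·6 ≡ 1.
  x = λ² - 17 - 17 = 1 - 34 ≡ 5; y = λ·(17 - 5) - 8 ≡ 4. → (5, 4)

(5, 4)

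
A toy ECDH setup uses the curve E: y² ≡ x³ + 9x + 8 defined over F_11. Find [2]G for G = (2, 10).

tangent at (2, 10): λ = (3·2² + 9)/(2·10) ≡ 10/9. 9⁻¹ ≡ 5 (mod 11) since 9·5 = 45 ≡ 1, so λ ≡ 10·5 ≡ 6.
  x = λ² - 2 - 2 = 36 - 4 ≡ 10; y = λ·(2 - 10) - 10 ≡ 8. → (10, 8)

(10, 8)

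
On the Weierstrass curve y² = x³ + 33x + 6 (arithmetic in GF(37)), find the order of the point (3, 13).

2P: tangent at (3, 13): λ = (3·3² + 33)/(2·13) ≡ 23/26. 26⁻¹ ≡ 10 (mod 37) since 26·10 = 260 ≡ 1, so λ ≡ 23·10 ≡ 8.
  x = λ² - 3 - 3 = 64 - 6 ≡ 21; y = λ·(3 - 21) - 13 ≡ 28. → (21, 28)
3P: (21, 28) + (3, 13). λ = (13 - 28)/(3 - 21) ≡ 22/19 mod 37. 19⁻¹ ≡ 2 (mod 37), so λ ≡ 7.
  x = λ² - 21 - 3 = 49 - 24 ≡ 25; y = λ·(21 - 25) - 28 ≡ 18. → (25, 18)
4P: (25, 18) + (3, 13). λ = (13 - 18)/(3 - 25) ≡ 32/15 mod 37. 15⁻¹ ≡ 5 (mod 37), so λ ≡ 12.
  x = λ² - 25 - 3 = 144 - 28 ≡ 5; y = λ·(25 - 5) - 18 ≡ 0. → (5, 0)
5P: (5, 0) + (3, 13). λ = (13 - 0)/(3 - 5) ≡ 13/35 mod 37. 35⁻¹ ≡ 18 (mod 37), so λ ≡ 12.
  x = λ² - 5 - 3 = 144 - 8 ≡ 25; y = λ·(5 - 25) - 0 ≡ 19. → (25, 19)
6P: (25, 19) + (3, 13). λ = (13 - 19)/(3 - 25) ≡ 31/15 mod 37. 15⁻¹ ≡ 5 (mod 37), so λ ≡ 7.
  x = λ² - 25 - 3 = 49 - 28 ≡ 21; y = λ·(25 - 21) - 19 ≡ 9. → (21, 9)
7P: (21, 9) + (3, 13). λ = (13 - 9)/(3 - 21) ≡ 4/19 mod 37. 19⁻¹ ≡ 2 (mod 37), so λ ≡ 8.
  x = λ² - 21 - 3 = 64 - 24 ≡ 3; y = λ·(21 - 3) - 9 ≡ 24. → (3, 24)
8P: (3, 24) + (3, 13): same x and y₁ ≡ -y₂, so the sum is 𝒪.
8P = 𝒪, so the order is 8.

8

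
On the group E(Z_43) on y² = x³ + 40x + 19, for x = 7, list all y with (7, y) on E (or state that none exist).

x³ + 40x + 19 = 642 ≡ 40 (mod 43).
Square roots of 40 mod 43: 13 and 30 (since 13² = 169 ≡ 40).

13, 30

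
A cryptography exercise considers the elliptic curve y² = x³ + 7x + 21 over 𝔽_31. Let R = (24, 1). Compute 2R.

tangent at (24, 1): λ = (3·24² + 7)/(2·1) ≡ 30/2. 2⁻¹ ≡ 16 (mod 31), so λ ≡ 30·16 ≡ 15.
  x = λ² - 24 - 24 = 225 - 48 ≡ 22; y = λ·(24 - 22) - 1 ≡ 29. → (22, 29)

(22, 29)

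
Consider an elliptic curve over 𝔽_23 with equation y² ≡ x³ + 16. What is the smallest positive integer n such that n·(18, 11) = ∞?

2P: tangent at (18, 11): λ = (3·18² + 0)/(2·11) ≡ 6/22. 22⁻¹ ≡ 22 (mod 23), so λ ≡ 6·22 ≡ 17.
  x = λ² - 18 - 18 = 289 - 36 ≡ 0; y = λ·(18 - 0) - 11 ≡ 19. → (0, 19)
3P: (0, 19) + (18, 11). λ = (11 - 19)/(18 - 0) ≡ 15/18 mod 23. 18⁻¹ ≡ 9 (mod 23) since 18·9 = 162 ≡ 1, so λ ≡ 20.
  x = λ² - 0 - 18 = 400 - 18 ≡ 14; y = λ·(0 - 14) - 19 ≡ 0. → (14, 0)
4P: (14, 0) + (18, 11). λ = (11 - 0)/(18 - 14) ≡ 11/4 mod 23. 4⁻¹ ≡ 6 (mod 23), so λ ≡ 20.
  x = λ² - 14 - 18 = 400 - 32 ≡ 0; y = λ·(14 - 0) - 0 ≡ 4. → (0, 4)
5P: (0, 4) + (18, 11). λ = (11 - 4)/(18 - 0) ≡ 7/18 mod 23. 18⁻¹ ≡ 9 (mod 23) since 18·9 = 162 ≡ 1, so λ ≡ 17.
  x = λ² - 0 - 18 = 289 - 18 ≡ 18; y = λ·(0 - 18) - 4 ≡ 12. → (18, 12)
6P: (18, 12) + (18, 11): same x and y₁ ≡ -y₂, so the sum is ∞.
6P = ∞, so the order is 6.

6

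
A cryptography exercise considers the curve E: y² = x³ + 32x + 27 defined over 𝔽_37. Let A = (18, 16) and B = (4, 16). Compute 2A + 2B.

(18, 21)

First 2A:
Repeated addition: build up to 2A.
2A: tangent at (18, 16): λ = (3·18² + 32)/(2·16) ≡ 5/32. 32⁻¹ ≡ 22 (mod 37), so λ ≡ 5·22 ≡ 36.
  x = λ² - 18 - 18 = 1296 - 36 ≡ 2; y = λ·(18 - 2) - 16 ≡ 5. → (2, 5)
2A = (2, 5).
Next 2B:
Repeated addition: build up to 2B.
2B: tangent at (4, 16): λ = (3·4² + 32)/(2·16) ≡ 6/32. 32⁻¹ ≡ 22 (mod 37) since 32·22 = 704 ≡ 1, so λ ≡ 6·22 ≡ 21.
  x = λ² - 4 - 4 = 441 - 8 ≡ 26; y = λ·(4 - 26) - 16 ≡ 3. → (26, 3)
2B = (26, 3).
Finally 2A + 2B:
(2, 5) + (26, 3). λ = (3 - 5)/(26 - 2) ≡ 35/24 mod 37. 24⁻¹ ≡ 17 (mod 37), so λ ≡ 3.
  x = λ² - 2 - 26 = 9 - 28 ≡ 18; y = λ·(2 - 18) - 5 ≡ 21. → (18, 21)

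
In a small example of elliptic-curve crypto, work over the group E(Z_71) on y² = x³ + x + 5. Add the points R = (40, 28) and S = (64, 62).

(5, 63)

(40, 28) + (64, 62). λ = (62 - 28)/(64 - 40) ≡ 34/24 mod 71. 24⁻¹ ≡ 3 (mod 71), so λ ≡ 31.
  x = λ² - 40 - 64 = 961 - 104 ≡ 5; y = λ·(40 - 5) - 28 ≡ 63. → (5, 63)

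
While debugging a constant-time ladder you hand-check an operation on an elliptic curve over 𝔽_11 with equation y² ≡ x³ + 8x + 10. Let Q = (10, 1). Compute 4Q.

Repeated addition: build up to 4Q.
2Q: tangent at (10, 1): λ = (3·10² + 8)/(2·1) ≡ 0/2. 2⁻¹ ≡ 6 (mod 11), so λ ≡ 0·6 ≡ 0.
  x = λ² - 10 - 10 = 0 - 20 ≡ 2; y = λ·(10 - 2) - 1 ≡ 10. → (2, 10)
3Q: (2, 10) + (10, 1). λ = (1 - 10)/(10 - 2) ≡ 2/8 mod 11. 8⁻¹ ≡ 7 (mod 11), so λ ≡ 3.
  x = λ² - 2 - 10 = 9 - 12 ≡ 8; y = λ·(2 - 8) - 10 ≡ 5. → (8, 5)
4Q: (8, 5) + (10, 1). λ = (1 - 5)/(10 - 8) ≡ 7/2 mod 11. 2⁻¹ ≡ 6 (mod 11), so λ ≡ 9.
  x = λ² - 8 - 10 = 81 - 18 ≡ 8; y = λ·(8 - 8) - 5 ≡ 6. → (8, 6)

(8, 6)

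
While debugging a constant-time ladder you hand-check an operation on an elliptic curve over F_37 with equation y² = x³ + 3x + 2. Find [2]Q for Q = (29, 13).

(26, 28)

tangent at (29, 13): λ = (3·29² + 3)/(2·13) ≡ 10/26. 26⁻¹ ≡ 10 (mod 37), so λ ≡ 10·10 ≡ 26.
  x = λ² - 29 - 29 = 676 - 58 ≡ 26; y = λ·(29 - 26) - 13 ≡ 28. → (26, 28)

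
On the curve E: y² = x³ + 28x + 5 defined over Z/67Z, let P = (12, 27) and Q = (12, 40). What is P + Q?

O

The two points share x = 12 and their y-coordinates satisfy 27 + 40 ≡ 0 (mod 67), so they are inverses. Their sum is O.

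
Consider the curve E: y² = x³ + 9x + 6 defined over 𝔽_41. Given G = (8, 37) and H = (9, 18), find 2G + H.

First 2G:
Repeated addition: build up to 2G.
2G: tangent at (8, 37): λ = (3·8² + 9)/(2·37) ≡ 37/33. 33⁻¹ ≡ 5 (mod 41) since 33·5 = 165 ≡ 1, so λ ≡ 37·5 ≡ 21.
  x = λ² - 8 - 8 = 441 - 16 ≡ 15; y = λ·(8 - 15) - 37 ≡ 21. → (15, 21)
2G = (15, 21).
Finally 2G + H:
(15, 21) + (9, 18). λ = (18 - 21)/(9 - 15) ≡ 38/35 mod 41. 35⁻¹ ≡ 34 (mod 41) since 35·34 = 1190 ≡ 1, so λ ≡ 21.
  x = λ² - 15 - 9 = 441 - 24 ≡ 7; y = λ·(15 - 7) - 21 ≡ 24. → (7, 24)

(7, 24)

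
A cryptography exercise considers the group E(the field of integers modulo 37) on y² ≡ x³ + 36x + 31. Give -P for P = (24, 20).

-(24, 20) = (24, -20 mod 37) = (24, 17).

(24, 17)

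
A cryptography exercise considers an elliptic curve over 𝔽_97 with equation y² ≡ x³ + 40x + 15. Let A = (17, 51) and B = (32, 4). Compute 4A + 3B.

(61, 82)

First 4A:
Repeated addition: build up to 4A.
2A: tangent at (17, 51): λ = (3·17² + 40)/(2·51) ≡ 34/5. 5⁻¹ ≡ 39 (mod 97), so λ ≡ 34·39 ≡ 65.
  x = λ² - 17 - 17 = 4225 - 34 ≡ 20; y = λ·(17 - 20) - 51 ≡ 45. → (20, 45)
3A: (20, 45) + (17, 51). λ = (51 - 45)/(17 - 20) ≡ 6/94 mod 97. 94⁻¹ ≡ 32 (mod 97) since 94·32 = 3008 ≡ 1, so λ ≡ 95.
  x = λ² - 20 - 17 = 9025 - 37 ≡ 64; y = λ·(20 - 64) - 45 ≡ 43. → (64, 43)
4A: (64, 43) + (17, 51). λ = (51 - 43)/(17 - 64) ≡ 8/50 mod 97. 50⁻¹ ≡ 33 (mod 97), so λ ≡ 70.
  x = λ² - 64 - 17 = 4900 - 81 ≡ 66; y = λ·(64 - 66) - 43 ≡ 11. → (66, 11)
4A = (66, 11).
Next 3B:
Repeated addition: build up to 3B.
2B: tangent at (32, 4): λ = (3·32² + 40)/(2·4) ≡ 8/8. 8⁻¹ ≡ 85 (mod 97), so λ ≡ 8·85 ≡ 1.
  x = λ² - 32 - 32 = 1 - 64 ≡ 34; y = λ·(32 - 34) - 4 ≡ 91. → (34, 91)
3B: (34, 91) + (32, 4). λ = (4 - 91)/(32 - 34) ≡ 10/95 mod 97. 95⁻¹ ≡ 48 (mod 97), so λ ≡ 92.
  x = λ² - 34 - 32 = 8464 - 66 ≡ 56; y = λ·(34 - 56) - 91 ≡ 19. → (56, 19)
3B = (56, 19).
Finally 4A + 3B:
(66, 11) + (56, 19). λ = (19 - 11)/(56 - 66) ≡ 8/87 mod 97. 87⁻¹ ≡ 29 (mod 97), so λ ≡ 38.
  x = λ² - 66 - 56 = 1444 - 122 ≡ 61; y = λ·(66 - 61) - 11 ≡ 82. → (61, 82)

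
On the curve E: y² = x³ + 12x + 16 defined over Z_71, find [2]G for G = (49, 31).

(53, 28)

tangent at (49, 31): λ = (3·49² + 12)/(2·31) ≡ 44/62. 62⁻¹ ≡ 63 (mod 71), so λ ≡ 44·63 ≡ 3.
  x = λ² - 49 - 49 = 9 - 98 ≡ 53; y = λ·(49 - 53) - 31 ≡ 28. → (53, 28)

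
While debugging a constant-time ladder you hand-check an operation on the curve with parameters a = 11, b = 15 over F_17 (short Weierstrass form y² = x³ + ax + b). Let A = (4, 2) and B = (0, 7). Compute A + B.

(5, 12)

(4, 2) + (0, 7). λ = (7 - 2)/(0 - 4) ≡ 5/13 mod 17. 13⁻¹ ≡ 4 (mod 17), so λ ≡ 3.
  x = λ² - 4 - 0 = 9 - 4 ≡ 5; y = λ·(4 - 5) - 2 ≡ 12. → (5, 12)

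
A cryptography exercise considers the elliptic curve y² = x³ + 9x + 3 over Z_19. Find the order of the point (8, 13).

6

2P: tangent at (8, 13): λ = (3·8² + 9)/(2·13) ≡ 11/7. 7⁻¹ ≡ 11 (mod 19) since 7·11 = 77 ≡ 1, so λ ≡ 11·11 ≡ 7.
  x = λ² - 8 - 8 = 49 - 16 ≡ 14; y = λ·(8 - 14) - 13 ≡ 2. → (14, 2)
3P: (14, 2) + (8, 13). λ = (13 - 2)/(8 - 14) ≡ 11/13 mod 19. 13⁻¹ ≡ 3 (mod 19), so λ ≡ 14.
  x = λ² - 14 - 8 = 196 - 22 ≡ 3; y = λ·(14 - 3) - 2 ≡ 0. → (3, 0)
4P: (3, 0) + (8, 13). λ = (13 - 0)/(8 - 3) ≡ 13/5 mod 19. 5⁻¹ ≡ 4 (mod 19) since 5·4 = 20 ≡ 1, so λ ≡ 14.
  x = λ² - 3 - 8 = 196 - 11 ≡ 14; y = λ·(3 - 14) - 0 ≡ 17. → (14, 17)
5P: (14, 17) + (8, 13). λ = (13 - 17)/(8 - 14) ≡ 15/13 mod 19. 13⁻¹ ≡ 3 (mod 19) since 13·3 = 39 ≡ 1, so λ ≡ 7.
  x = λ² - 14 - 8 = 49 - 22 ≡ 8; y = λ·(14 - 8) - 17 ≡ 6. → (8, 6)
6P: (8, 6) + (8, 13): same x and y₁ ≡ -y₂, so the sum is ∞.
6P = ∞, so the order is 6.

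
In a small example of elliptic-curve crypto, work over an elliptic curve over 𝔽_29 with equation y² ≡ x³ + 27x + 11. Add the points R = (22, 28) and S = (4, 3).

(22, 28) + (4, 3). λ = (3 - 28)/(4 - 22) ≡ 4/11 mod 29. 11⁻¹ ≡ 8 (mod 29) since 11·8 = 88 ≡ 1, so λ ≡ 3.
  x = λ² - 22 - 4 = 9 - 26 ≡ 12; y = λ·(22 - 12) - 28 ≡ 2. → (12, 2)

(12, 2)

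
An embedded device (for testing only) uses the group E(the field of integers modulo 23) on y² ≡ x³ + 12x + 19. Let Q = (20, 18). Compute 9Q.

O

Repeated addition: build up to 9Q.
2Q: tangent at (20, 18): λ = (3·20² + 12)/(2·18) ≡ 16/13. 13⁻¹ ≡ 16 (mod 23) since 13·16 = 208 ≡ 1, so λ ≡ 16·16 ≡ 3.
  x = λ² - 20 - 20 = 9 - 40 ≡ 15; y = λ·(20 - 15) - 18 ≡ 20. → (15, 20)
3Q: (15, 20) + (20, 18). λ = (18 - 20)/(20 - 15) ≡ 21/5 mod 23. 5⁻¹ ≡ 14 (mod 23), so λ ≡ 18.
  x = λ² - 15 - 20 = 324 - 35 ≡ 13; y = λ·(15 - 13) - 20 ≡ 16. → (13, 16)
4Q: (13, 16) + (20, 18). λ = (18 - 16)/(20 - 13) ≡ 2/7 mod 23. 7⁻¹ ≡ 10 (mod 23), so λ ≡ 20.
  x = λ² - 13 - 20 = 400 - 33 ≡ 22; y = λ·(13 - 22) - 16 ≡ 11. → (22, 11)
5Q: (22, 11) + (20, 18). λ = (18 - 11)/(20 - 22) ≡ 7/21 mod 23. 21⁻¹ ≡ 11 (mod 23), so λ ≡ 8.
  x = λ² - 22 - 20 = 64 - 42 ≡ 22; y = λ·(22 - 22) - 11 ≡ 12. → (22, 12)
6Q: (22, 12) + (20, 18). λ = (18 - 12)/(20 - 22) ≡ 6/21 mod 23. 21⁻¹ ≡ 11 (mod 23) since 21·11 = 231 ≡ 1, so λ ≡ 20.
  x = λ² - 22 - 20 = 400 - 42 ≡ 13; y = λ·(22 - 13) - 12 ≡ 7. → (13, 7)
7Q: (13, 7) + (20, 18). λ = (18 - 7)/(20 - 13) ≡ 11/7 mod 23. 7⁻¹ ≡ 10 (mod 23), so λ ≡ 18.
  x = λ² - 13 - 20 = 324 - 33 ≡ 15; y = λ·(13 - 15) - 7 ≡ 3. → (15, 3)
8Q: (15, 3) + (20, 18). λ = (18 - 3)/(20 - 15) ≡ 15/5 mod 23. 5⁻¹ ≡ 14 (mod 23) since 5·14 = 70 ≡ 1, so λ ≡ 3.
  x = λ² - 15 - 20 = 9 - 35 ≡ 20; y = λ·(15 - 20) - 3 ≡ 5. → (20, 5)
9Q: (20, 5) + (20, 18): same x and y₁ ≡ -y₂, so the sum is O.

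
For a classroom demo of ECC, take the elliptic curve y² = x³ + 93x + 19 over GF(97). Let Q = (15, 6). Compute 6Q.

(26, 82)

Repeated addition: build up to 6Q.
2Q: tangent at (15, 6): λ = (3·15² + 93)/(2·6) ≡ 89/12. 12⁻¹ ≡ 89 (mod 97), so λ ≡ 89·89 ≡ 64.
  x = λ² - 15 - 15 = 4096 - 30 ≡ 89; y = λ·(15 - 89) - 6 ≡ 11. → (89, 11)
3Q: (89, 11) + (15, 6). λ = (6 - 11)/(15 - 89) ≡ 92/23 mod 97. 23⁻¹ ≡ 38 (mod 97) since 23·38 = 874 ≡ 1, so λ ≡ 4.
  x = λ² - 89 - 15 = 16 - 104 ≡ 9; y = λ·(89 - 9) - 11 ≡ 18. → (9, 18)
4Q: (9, 18) + (15, 6). λ = (6 - 18)/(15 - 9) ≡ 85/6 mod 97. 6⁻¹ ≡ 81 (mod 97) since 6·81 = 486 ≡ 1, so λ ≡ 95.
  x = λ² - 9 - 15 = 9025 - 24 ≡ 77; y = λ·(9 - 77) - 18 ≡ 21. → (77, 21)
5Q: (77, 21) + (15, 6). λ = (6 - 21)/(15 - 77) ≡ 82/35 mod 97. 35⁻¹ ≡ 61 (mod 97), so λ ≡ 55.
  x = λ² - 77 - 15 = 3025 - 92 ≡ 23; y = λ·(77 - 23) - 21 ≡ 39. → (23, 39)
6Q: (23, 39) + (15, 6). λ = (6 - 39)/(15 - 23) ≡ 64/89 mod 97. 89⁻¹ ≡ 12 (mod 97), so λ ≡ 89.
  x = λ² - 23 - 15 = 7921 - 38 ≡ 26; y = λ·(23 - 26) - 39 ≡ 82. → (26, 82)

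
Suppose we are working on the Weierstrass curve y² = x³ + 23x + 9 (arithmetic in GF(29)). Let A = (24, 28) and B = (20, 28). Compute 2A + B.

(27, 19)

First 2A:
Repeated addition: build up to 2A.
2A: tangent at (24, 28): λ = (3·24² + 23)/(2·28) ≡ 11/27. 27⁻¹ ≡ 14 (mod 29) since 27·14 = 378 ≡ 1, so λ ≡ 11·14 ≡ 9.
  x = λ² - 24 - 24 = 81 - 48 ≡ 4; y = λ·(24 - 4) - 28 ≡ 7. → (4, 7)
2A = (4, 7).
Finally 2A + B:
(4, 7) + (20, 28). λ = (28 - 7)/(20 - 4) ≡ 21/16 mod 29. 16⁻¹ ≡ 20 (mod 29), so λ ≡ 14.
  x = λ² - 4 - 20 = 196 - 24 ≡ 27; y = λ·(4 - 27) - 7 ≡ 19. → (27, 19)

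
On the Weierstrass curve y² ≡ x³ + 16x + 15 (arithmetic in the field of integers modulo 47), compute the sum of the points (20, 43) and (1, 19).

(20, 43) + (1, 19). λ = (19 - 43)/(1 - 20) ≡ 23/28 mod 47. 28⁻¹ ≡ 42 (mod 47) since 28·42 = 1176 ≡ 1, so λ ≡ 26.
  x = λ² - 20 - 1 = 676 - 21 ≡ 44; y = λ·(20 - 44) - 43 ≡ 38. → (44, 38)

(44, 38)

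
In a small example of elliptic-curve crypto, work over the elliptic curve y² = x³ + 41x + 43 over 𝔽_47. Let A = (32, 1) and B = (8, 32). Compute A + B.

(44, 38)

(32, 1) + (8, 32). λ = (32 - 1)/(8 - 32) ≡ 31/23 mod 47. 23⁻¹ ≡ 45 (mod 47), so λ ≡ 32.
  x = λ² - 32 - 8 = 1024 - 40 ≡ 44; y = λ·(32 - 44) - 1 ≡ 38. → (44, 38)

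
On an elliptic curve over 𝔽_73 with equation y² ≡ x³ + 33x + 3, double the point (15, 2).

tangent at (15, 2): λ = (3·15² + 33)/(2·2) ≡ 51/4. 4⁻¹ ≡ 55 (mod 73) since 4·55 = 220 ≡ 1, so λ ≡ 51·55 ≡ 31.
  x = λ² - 15 - 15 = 961 - 30 ≡ 55; y = λ·(15 - 55) - 2 ≡ 72. → (55, 72)

(55, 72)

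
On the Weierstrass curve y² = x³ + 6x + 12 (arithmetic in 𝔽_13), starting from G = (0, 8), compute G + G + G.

(6, 2)

Repeated addition: build up to 3G.
2G: tangent at (0, 8): λ = (3·0² + 6)/(2·8) ≡ 6/3. 3⁻¹ ≡ 9 (mod 13), so λ ≡ 6·9 ≡ 2.
  x = λ² - 0 - 0 = 4 - 0 ≡ 4; y = λ·(0 - 4) - 8 ≡ 10. → (4, 10)
3G: (4, 10) + (0, 8). λ = (8 - 10)/(0 - 4) ≡ 11/9 mod 13. 9⁻¹ ≡ 3 (mod 13) since 9·3 = 27 ≡ 1, so λ ≡ 7.
  x = λ² - 4 - 0 = 49 - 4 ≡ 6; y = λ·(4 - 6) - 10 ≡ 2. → (6, 2)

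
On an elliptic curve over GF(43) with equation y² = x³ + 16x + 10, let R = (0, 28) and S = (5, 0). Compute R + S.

(0, 28) + (5, 0). λ = (0 - 28)/(5 - 0) ≡ 15/5 mod 43. 5⁻¹ ≡ 26 (mod 43), so λ ≡ 3.
  x = λ² - 0 - 5 = 9 - 5 ≡ 4; y = λ·(0 - 4) - 28 ≡ 3. → (4, 3)

(4, 3)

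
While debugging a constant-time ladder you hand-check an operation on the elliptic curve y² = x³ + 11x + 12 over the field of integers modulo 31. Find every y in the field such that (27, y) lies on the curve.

x³ + 11x + 12 = 19992 ≡ 28 (mod 31).
Square roots of 28 mod 31: 11 and 20 (since 11² = 121 ≡ 28).

11, 20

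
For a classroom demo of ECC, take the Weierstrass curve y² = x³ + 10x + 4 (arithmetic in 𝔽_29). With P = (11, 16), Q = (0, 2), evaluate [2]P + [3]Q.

(28, 14)

First 2P:
Repeated addition: build up to 2P.
2P: tangent at (11, 16): λ = (3·11² + 10)/(2·16) ≡ 25/3. 3⁻¹ ≡ 10 (mod 29) since 3·10 = 30 ≡ 1, so λ ≡ 25·10 ≡ 18.
  x = λ² - 11 - 11 = 324 - 22 ≡ 12; y = λ·(11 - 12) - 16 ≡ 24. → (12, 24)
2P = (12, 24).
Next 3Q:
Repeated addition: build up to 3Q.
2Q: tangent at (0, 2): λ = (3·0² + 10)/(2·2) ≡ 10/4. 4⁻¹ ≡ 22 (mod 29) since 4·22 = 88 ≡ 1, so λ ≡ 10·22 ≡ 17.
  x = λ² - 0 - 0 = 289 - 0 ≡ 28; y = λ·(0 - 28) - 2 ≡ 15. → (28, 15)
3Q: (28, 15) + (0, 2). λ = (2 - 15)/(0 - 28) ≡ 16/1 mod 29. 1⁻¹ ≡ 1 (mod 29), so λ ≡ 16.
  x = λ² - 28 - 0 = 256 - 28 ≡ 25; y = λ·(28 - 25) - 15 ≡ 4. → (25, 4)
3Q = (25, 4).
Finally 2P + 3Q:
(12, 24) + (25, 4). λ = (4 - 24)/(25 - 12) ≡ 9/13 mod 29. 13⁻¹ ≡ 9 (mod 29), so λ ≡ 23.
  x = λ² - 12 - 25 = 529 - 37 ≡ 28; y = λ·(12 - 28) - 24 ≡ 14. → (28, 14)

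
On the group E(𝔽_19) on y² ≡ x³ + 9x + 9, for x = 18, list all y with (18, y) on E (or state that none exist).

none

x³ + 9x + 9 = 6003 ≡ 18 (mod 19).
18 is a non-residue mod 19; no y exists.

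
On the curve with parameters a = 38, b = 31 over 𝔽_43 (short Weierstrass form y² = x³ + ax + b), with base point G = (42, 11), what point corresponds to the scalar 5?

(42, 32)

Double-and-add on 5 = (101)₂. Start with G = (42, 11) for the leading 1-bit.
double: tangent at (42, 11): λ = (3·42² + 38)/(2·11) ≡ 41/22. 22⁻¹ ≡ 2 (mod 43), so λ ≡ 41·2 ≡ 39.
  x = λ² - 42 - 42 = 1521 - 84 ≡ 18; y = λ·(42 - 18) - 11 ≡ 22. → (18, 22)
double: tangent at (18, 22): λ = (3·18² + 38)/(2·22) ≡ 21/1. 1⁻¹ ≡ 1 (mod 43) since 1·1 = 1 ≡ 1, so λ ≡ 21·1 ≡ 21.
  x = λ² - 18 - 18 = 441 - 36 ≡ 18; y = λ·(18 - 18) - 22 ≡ 21. → (18, 21)
add G: (18, 21) + (42, 11). λ = (11 - 21)/(42 - 18) ≡ 33/24 mod 43. 24⁻¹ ≡ 9 (mod 43) since 24·9 = 216 ≡ 1, so λ ≡ 39.
  x = λ² - 18 - 42 = 1521 - 60 ≡ 42; y = λ·(18 - 42) - 21 ≡ 32. → (42, 32)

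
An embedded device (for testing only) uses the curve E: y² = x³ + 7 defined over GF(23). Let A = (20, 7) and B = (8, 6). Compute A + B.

(22, 12)

(20, 7) + (8, 6). λ = (6 - 7)/(8 - 20) ≡ 22/11 mod 23. 11⁻¹ ≡ 21 (mod 23), so λ ≡ 2.
  x = λ² - 20 - 8 = 4 - 28 ≡ 22; y = λ·(20 - 22) - 7 ≡ 12. → (22, 12)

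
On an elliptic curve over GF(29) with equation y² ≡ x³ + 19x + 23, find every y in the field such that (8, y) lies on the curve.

x³ + 19x + 23 = 687 ≡ 20 (mod 29).
Square roots of 20 mod 29: 7 and 22 (since 7² = 49 ≡ 20).

7, 22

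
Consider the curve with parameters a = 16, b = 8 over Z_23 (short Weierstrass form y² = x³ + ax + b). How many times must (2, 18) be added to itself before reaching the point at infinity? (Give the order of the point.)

2P: tangent at (2, 18): λ = (3·2² + 16)/(2·18) ≡ 5/13. 13⁻¹ ≡ 16 (mod 23), so λ ≡ 5·16 ≡ 11.
  x = λ² - 2 - 2 = 121 - 4 ≡ 2; y = λ·(2 - 2) - 18 ≡ 5. → (2, 5)
3P: (2, 5) + (2, 18): same x and y₁ ≡ -y₂, so the sum is the point at infinity.
3P = the point at infinity, so the order is 3.

3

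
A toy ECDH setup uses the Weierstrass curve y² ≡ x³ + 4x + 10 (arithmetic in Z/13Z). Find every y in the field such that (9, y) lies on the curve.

none

x³ + 4x + 10 = 775 ≡ 8 (mod 13).
8 is a non-residue mod 13; no y exists.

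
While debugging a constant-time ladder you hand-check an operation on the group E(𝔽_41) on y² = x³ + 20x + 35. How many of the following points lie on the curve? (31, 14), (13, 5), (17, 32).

(31, 14): 14² ≡ 32, rhs ≡ 24 → off.
(13, 5): 5² ≡ 25, rhs ≡ 32 → off.
(17, 32): 32² ≡ 40, rhs ≡ 40 → on.

1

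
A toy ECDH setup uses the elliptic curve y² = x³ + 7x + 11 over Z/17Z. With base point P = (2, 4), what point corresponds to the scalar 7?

Repeated addition: build up to 7P.
2P: tangent at (2, 4): λ = (3·2² + 7)/(2·4) ≡ 2/8. 8⁻¹ ≡ 15 (mod 17), so λ ≡ 2·15 ≡ 13.
  x = λ² - 2 - 2 = 169 - 4 ≡ 12; y = λ·(2 - 12) - 4 ≡ 2. → (12, 2)
3P: (12, 2) + (2, 4). λ = (4 - 2)/(2 - 12) ≡ 2/7 mod 17. 7⁻¹ ≡ 5 (mod 17) since 7·5 = 35 ≡ 1, so λ ≡ 10.
  x = λ² - 12 - 2 = 100 - 14 ≡ 1; y = λ·(12 - 1) - 2 ≡ 6. → (1, 6)
4P: (1, 6) + (2, 4). λ = (4 - 6)/(2 - 1) ≡ 15/1 mod 17. 1⁻¹ ≡ 1 (mod 17) since 1·1 = 1 ≡ 1, so λ ≡ 15.
  x = λ² - 1 - 2 = 225 - 3 ≡ 1; y = λ·(1 - 1) - 6 ≡ 11. → (1, 11)
5P: (1, 11) + (2, 4). λ = (4 - 11)/(2 - 1) ≡ 10/1 mod 17. 1⁻¹ ≡ 1 (mod 17), so λ ≡ 10.
  x = λ² - 1 - 2 = 100 - 3 ≡ 12; y = λ·(1 - 12) - 11 ≡ 15. → (12, 15)
6P: (12, 15) + (2, 4). λ = (4 - 15)/(2 - 12) ≡ 6/7 mod 17. 7⁻¹ ≡ 5 (mod 17), so λ ≡ 13.
  x = λ² - 12 - 2 = 169 - 14 ≡ 2; y = λ·(12 - 2) - 15 ≡ 13. → (2, 13)
7P: (2, 13) + (2, 4): same x and y₁ ≡ -y₂, so the sum is ∞.

O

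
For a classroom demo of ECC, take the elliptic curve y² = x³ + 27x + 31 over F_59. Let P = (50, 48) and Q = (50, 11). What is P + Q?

O

The two points share x = 50 and their y-coordinates satisfy 48 + 11 ≡ 0 (mod 59), so they are inverses. Their sum is ∞.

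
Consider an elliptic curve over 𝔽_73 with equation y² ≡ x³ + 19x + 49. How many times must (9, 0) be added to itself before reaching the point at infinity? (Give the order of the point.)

2

2P: (9, 0) + (9, 0): same x and y₁ ≡ -y₂, so the sum is the point at infinity.
2P = the point at infinity, so the order is 2.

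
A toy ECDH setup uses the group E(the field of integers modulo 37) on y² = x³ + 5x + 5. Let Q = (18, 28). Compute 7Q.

(1, 23)

Repeated addition: build up to 7Q.
2Q: tangent at (18, 28): λ = (3·18² + 5)/(2·28) ≡ 15/19. 19⁻¹ ≡ 2 (mod 37), so λ ≡ 15·2 ≡ 30.
  x = λ² - 18 - 18 = 900 - 36 ≡ 13; y = λ·(18 - 13) - 28 ≡ 11. → (13, 11)
3Q: (13, 11) + (18, 28). λ = (28 - 11)/(18 - 13) ≡ 17/5 mod 37. 5⁻¹ ≡ 15 (mod 37) since 5·15 = 75 ≡ 1, so λ ≡ 33.
  x = λ² - 13 - 18 = 1089 - 31 ≡ 22; y = λ·(13 - 22) - 11 ≡ 25. → (22, 25)
4Q: (22, 25) + (18, 28). λ = (28 - 25)/(18 - 22) ≡ 3/33 mod 37. 33⁻¹ ≡ 9 (mod 37) since 33·9 = 297 ≡ 1, so λ ≡ 27.
  x = λ² - 22 - 18 = 729 - 40 ≡ 23; y = λ·(22 - 23) - 25 ≡ 22. → (23, 22)
5Q: (23, 22) + (18, 28). λ = (28 - 22)/(18 - 23) ≡ 6/32 mod 37. 32⁻¹ ≡ 22 (mod 37), so λ ≡ 21.
  x = λ² - 23 - 18 = 441 - 41 ≡ 30; y = λ·(23 - 30) - 22 ≡ 16. → (30, 16)
6Q: (30, 16) + (18, 28). λ = (28 - 16)/(18 - 30) ≡ 12/25 mod 37. 25⁻¹ ≡ 3 (mod 37), so λ ≡ 36.
  x = λ² - 30 - 18 = 1296 - 48 ≡ 27; y = λ·(30 - 27) - 16 ≡ 18. → (27, 18)
7Q: (27, 18) + (18, 28). λ = (28 - 18)/(18 - 27) ≡ 10/28 mod 37. 28⁻¹ ≡ 4 (mod 37) since 28·4 = 112 ≡ 1, so λ ≡ 3.
  x = λ² - 27 - 18 = 9 - 45 ≡ 1; y = λ·(27 - 1) - 18 ≡ 23. → (1, 23)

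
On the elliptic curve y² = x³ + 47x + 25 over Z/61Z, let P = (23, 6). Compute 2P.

tangent at (23, 6): λ = (3·23² + 47)/(2·6) ≡ 48/12. 12⁻¹ ≡ 56 (mod 61) since 12·56 = 672 ≡ 1, so λ ≡ 48·56 ≡ 4.
  x = λ² - 23 - 23 = 16 - 46 ≡ 31; y = λ·(23 - 31) - 6 ≡ 23. → (31, 23)

(31, 23)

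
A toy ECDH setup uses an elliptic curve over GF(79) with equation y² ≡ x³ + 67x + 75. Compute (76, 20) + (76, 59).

O

The two points share x = 76 and their y-coordinates satisfy 20 + 59 ≡ 0 (mod 79), so they are inverses. Their sum is O.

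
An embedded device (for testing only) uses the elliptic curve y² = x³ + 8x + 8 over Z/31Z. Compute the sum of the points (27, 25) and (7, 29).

(27, 25) + (7, 29). λ = (29 - 25)/(7 - 27) ≡ 4/11 mod 31. 11⁻¹ ≡ 17 (mod 31) since 11·17 = 187 ≡ 1, so λ ≡ 6.
  x = λ² - 27 - 7 = 36 - 34 ≡ 2; y = λ·(27 - 2) - 25 ≡ 1. → (2, 1)

(2, 1)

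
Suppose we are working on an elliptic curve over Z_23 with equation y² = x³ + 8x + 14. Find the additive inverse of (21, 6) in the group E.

(21, 17)

-(21, 6) = (21, -6 mod 23) = (21, 17).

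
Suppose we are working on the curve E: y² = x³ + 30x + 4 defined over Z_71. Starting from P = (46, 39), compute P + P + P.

(37, 24)

Repeated addition: build up to 3P.
2P: tangent at (46, 39): λ = (3·46² + 30)/(2·39) ≡ 59/7. 7⁻¹ ≡ 61 (mod 71), so λ ≡ 59·61 ≡ 49.
  x = λ² - 46 - 46 = 2401 - 92 ≡ 37; y = λ·(46 - 37) - 39 ≡ 47. → (37, 47)
3P: (37, 47) + (46, 39). λ = (39 - 47)/(46 - 37) ≡ 63/9 mod 71. 9⁻¹ ≡ 8 (mod 71) since 9·8 = 72 ≡ 1, so λ ≡ 7.
  x = λ² - 37 - 46 = 49 - 83 ≡ 37; y = λ·(37 - 37) - 47 ≡ 24. → (37, 24)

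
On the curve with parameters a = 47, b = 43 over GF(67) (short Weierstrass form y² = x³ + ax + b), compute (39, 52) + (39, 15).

O

The two points share x = 39 and their y-coordinates satisfy 52 + 15 ≡ 0 (mod 67), so they are inverses. Their sum is O.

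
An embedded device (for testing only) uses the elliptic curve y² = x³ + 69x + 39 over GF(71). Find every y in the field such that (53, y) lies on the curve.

none

x³ + 69x + 39 = 152573 ≡ 65 (mod 71).
65 is a non-residue mod 71; no y exists.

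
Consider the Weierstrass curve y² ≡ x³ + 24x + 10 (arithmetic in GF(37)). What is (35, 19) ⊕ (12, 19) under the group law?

(35, 19) + (12, 19). λ = (19 - 19)/(12 - 35) ≡ 0/14 mod 37. 14⁻¹ ≡ 8 (mod 37) since 14·8 = 112 ≡ 1, so λ ≡ 0.
  x = λ² - 35 - 12 = 0 - 47 ≡ 27; y = λ·(35 - 27) - 19 ≡ 18. → (27, 18)

(27, 18)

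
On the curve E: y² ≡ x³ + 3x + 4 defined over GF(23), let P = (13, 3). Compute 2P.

tangent at (13, 3): λ = (3·13² + 3)/(2·3) ≡ 4/6. 6⁻¹ ≡ 4 (mod 23), so λ ≡ 4·4 ≡ 16.
  x = λ² - 13 - 13 = 256 - 26 ≡ 0; y = λ·(13 - 0) - 3 ≡ 21. → (0, 21)

(0, 21)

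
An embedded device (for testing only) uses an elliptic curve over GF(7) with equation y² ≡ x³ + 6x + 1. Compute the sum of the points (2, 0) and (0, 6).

(0, 1)

(2, 0) + (0, 6). λ = (6 - 0)/(0 - 2) ≡ 6/5 mod 7. 5⁻¹ ≡ 3 (mod 7) since 5·3 = 15 ≡ 1, so λ ≡ 4.
  x = λ² - 2 - 0 = 16 - 2 ≡ 0; y = λ·(2 - 0) - 0 ≡ 1. → (0, 1)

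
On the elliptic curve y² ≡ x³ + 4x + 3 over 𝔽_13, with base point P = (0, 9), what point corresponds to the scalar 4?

(7, 7)

Repeated addition: build up to 4P.
2P: tangent at (0, 9): λ = (3·0² + 4)/(2·9) ≡ 4/5. 5⁻¹ ≡ 8 (mod 13) since 5·8 = 40 ≡ 1, so λ ≡ 4·8 ≡ 6.
  x = λ² - 0 - 0 = 36 - 0 ≡ 10; y = λ·(0 - 10) - 9 ≡ 9. → (10, 9)
3P: (10, 9) + (0, 9). λ = (9 - 9)/(0 - 10) ≡ 0/3 mod 13. 3⁻¹ ≡ 9 (mod 13), so λ ≡ 0.
  x = λ² - 10 - 0 = 0 - 10 ≡ 3; y = λ·(10 - 3) - 9 ≡ 4. → (3, 4)
4P: (3, 4) + (0, 9). λ = (9 - 4)/(0 - 3) ≡ 5/10 mod 13. 10⁻¹ ≡ 4 (mod 13) since 10·4 = 40 ≡ 1, so λ ≡ 7.
  x = λ² - 3 - 0 = 49 - 3 ≡ 7; y = λ·(3 - 7) - 4 ≡ 7. → (7, 7)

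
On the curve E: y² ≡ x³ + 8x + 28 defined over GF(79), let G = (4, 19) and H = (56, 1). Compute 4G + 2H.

(19, 61)

First 4G:
Repeated addition: build up to 4G.
2G: tangent at (4, 19): λ = (3·4² + 8)/(2·19) ≡ 56/38. 38⁻¹ ≡ 52 (mod 79), so λ ≡ 56·52 ≡ 68.
  x = λ² - 4 - 4 = 4624 - 8 ≡ 34; y = λ·(4 - 34) - 19 ≡ 74. → (34, 74)
3G: (34, 74) + (4, 19). λ = (19 - 74)/(4 - 34) ≡ 24/49 mod 79. 49⁻¹ ≡ 50 (mod 79) since 49·50 = 2450 ≡ 1, so λ ≡ 15.
  x = λ² - 34 - 4 = 225 - 38 ≡ 29; y = λ·(34 - 29) - 74 ≡ 1. → (29, 1)
4G: (29, 1) + (4, 19). λ = (19 - 1)/(4 - 29) ≡ 18/54 mod 79. 54⁻¹ ≡ 60 (mod 79), so λ ≡ 53.
  x = λ² - 29 - 4 = 2809 - 33 ≡ 11; y = λ·(29 - 11) - 1 ≡ 5. → (11, 5)
4G = (11, 5).
Next 2H:
Repeated addition: build up to 2H.
2H: tangent at (56, 1): λ = (3·56² + 8)/(2·1) ≡ 15/2. 2⁻¹ ≡ 40 (mod 79), so λ ≡ 15·40 ≡ 47.
  x = λ² - 56 - 56 = 2209 - 112 ≡ 43; y = λ·(56 - 43) - 1 ≡ 57. → (43, 57)
2H = (43, 57).
Finally 4G + 2H:
(11, 5) + (43, 57). λ = (57 - 5)/(43 - 11) ≡ 52/32 mod 79. 32⁻¹ ≡ 42 (mod 79) since 32·42 = 1344 ≡ 1, so λ ≡ 51.
  x = λ² - 11 - 43 = 2601 - 54 ≡ 19; y = λ·(11 - 19) - 5 ≡ 61. → (19, 61)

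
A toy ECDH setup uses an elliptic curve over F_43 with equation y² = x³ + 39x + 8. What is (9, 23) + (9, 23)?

tangent at (9, 23): λ = (3·9² + 39)/(2·23) ≡ 24/3. 3⁻¹ ≡ 29 (mod 43), so λ ≡ 24·29 ≡ 8.
  x = λ² - 9 - 9 = 64 - 18 ≡ 3; y = λ·(9 - 3) - 23 ≡ 25. → (3, 25)

(3, 25)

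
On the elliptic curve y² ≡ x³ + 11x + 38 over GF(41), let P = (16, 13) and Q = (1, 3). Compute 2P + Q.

First 2P:
Repeated addition: build up to 2P.
2P: tangent at (16, 13): λ = (3·16² + 11)/(2·13) ≡ 0/26. 26⁻¹ ≡ 30 (mod 41), so λ ≡ 0·30 ≡ 0.
  x = λ² - 16 - 16 = 0 - 32 ≡ 9; y = λ·(16 - 9) - 13 ≡ 28. → (9, 28)
2P = (9, 28).
Finally 2P + Q:
(9, 28) + (1, 3). λ = (3 - 28)/(1 - 9) ≡ 16/33 mod 41. 33⁻¹ ≡ 5 (mod 41) since 33·5 = 165 ≡ 1, so λ ≡ 39.
  x = λ² - 9 - 1 = 1521 - 10 ≡ 35; y = λ·(9 - 35) - 28 ≡ 24. → (35, 24)

(35, 24)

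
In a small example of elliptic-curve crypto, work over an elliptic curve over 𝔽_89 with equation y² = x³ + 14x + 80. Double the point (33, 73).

tangent at (33, 73): λ = (3·33² + 14)/(2·73) ≡ 77/57. 57⁻¹ ≡ 25 (mod 89), so λ ≡ 77·25 ≡ 56.
  x = λ² - 33 - 33 = 3136 - 66 ≡ 44; y = λ·(33 - 44) - 73 ≡ 23. → (44, 23)

(44, 23)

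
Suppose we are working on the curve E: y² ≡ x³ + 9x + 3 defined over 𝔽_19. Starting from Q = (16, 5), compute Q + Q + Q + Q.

Repeated addition: build up to 4Q.
2Q: tangent at (16, 5): λ = (3·16² + 9)/(2·5) ≡ 17/10. 10⁻¹ ≡ 2 (mod 19) since 10·2 = 20 ≡ 1, so λ ≡ 17·2 ≡ 15.
  x = λ² - 16 - 16 = 225 - 32 ≡ 3; y = λ·(16 - 3) - 5 ≡ 0. → (3, 0)
3Q: (3, 0) + (16, 5). λ = (5 - 0)/(16 - 3) ≡ 5/13 mod 19. 13⁻¹ ≡ 3 (mod 19) since 13·3 = 39 ≡ 1, so λ ≡ 15.
  x = λ² - 3 - 16 = 225 - 19 ≡ 16; y = λ·(3 - 16) - 0 ≡ 14. → (16, 14)
4Q: (16, 14) + (16, 5): same x and y₁ ≡ -y₂, so the sum is O.

O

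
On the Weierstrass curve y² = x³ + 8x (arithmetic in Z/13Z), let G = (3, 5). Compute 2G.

(3, 8)

tangent at (3, 5): λ = (3·3² + 8)/(2·5) ≡ 9/10. 10⁻¹ ≡ 4 (mod 13) since 10·4 = 40 ≡ 1, so λ ≡ 9·4 ≡ 10.
  x = λ² - 3 - 3 = 100 - 6 ≡ 3; y = λ·(3 - 3) - 5 ≡ 8. → (3, 8)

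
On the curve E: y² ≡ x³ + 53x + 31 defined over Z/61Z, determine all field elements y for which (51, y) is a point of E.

x³ + 53x + 31 = 135385 ≡ 26 (mod 61).
26 is a non-residue mod 61; no y exists.

none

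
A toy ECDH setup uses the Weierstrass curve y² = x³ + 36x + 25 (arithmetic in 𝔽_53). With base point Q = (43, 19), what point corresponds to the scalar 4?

Repeated addition: build up to 4Q.
2Q: tangent at (43, 19): λ = (3·43² + 36)/(2·19) ≡ 18/38. 38⁻¹ ≡ 7 (mod 53), so λ ≡ 18·7 ≡ 20.
  x = λ² - 43 - 43 = 400 - 86 ≡ 49; y = λ·(43 - 49) - 19 ≡ 20. → (49, 20)
3Q: (49, 20) + (43, 19). λ = (19 - 20)/(43 - 49) ≡ 52/47 mod 53. 47⁻¹ ≡ 44 (mod 53), so λ ≡ 9.
  x = λ² - 49 - 43 = 81 - 92 ≡ 42; y = λ·(49 - 42) - 20 ≡ 43. → (42, 43)
4Q: (42, 43) + (43, 19). λ = (19 - 43)/(43 - 42) ≡ 29/1 mod 53. 1⁻¹ ≡ 1 (mod 53), so λ ≡ 29.
  x = λ² - 42 - 43 = 841 - 85 ≡ 14; y = λ·(42 - 14) - 43 ≡ 27. → (14, 27)

(14, 27)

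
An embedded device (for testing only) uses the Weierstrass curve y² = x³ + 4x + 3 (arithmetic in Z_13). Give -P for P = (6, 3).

(6, 10)

-(6, 3) = (6, -3 mod 13) = (6, 10).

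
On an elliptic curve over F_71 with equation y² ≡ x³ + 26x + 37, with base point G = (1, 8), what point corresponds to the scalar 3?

(20, 26)

Repeated addition: build up to 3G.
2G: tangent at (1, 8): λ = (3·1² + 26)/(2·8) ≡ 29/16. 16⁻¹ ≡ 40 (mod 71) since 16·40 = 640 ≡ 1, so λ ≡ 29·40 ≡ 24.
  x = λ² - 1 - 1 = 576 - 2 ≡ 6; y = λ·(1 - 6) - 8 ≡ 14. → (6, 14)
3G: (6, 14) + (1, 8). λ = (8 - 14)/(1 - 6) ≡ 65/66 mod 71. 66⁻¹ ≡ 14 (mod 71), so λ ≡ 58.
  x = λ² - 6 - 1 = 3364 - 7 ≡ 20; y = λ·(6 - 20) - 14 ≡ 26. → (20, 26)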